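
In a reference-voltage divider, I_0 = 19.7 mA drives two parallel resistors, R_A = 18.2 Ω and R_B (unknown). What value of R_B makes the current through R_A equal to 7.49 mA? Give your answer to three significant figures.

R_B ≈ 11.2 Ω

Two-branch current divider: I_A = I_0 · R_B/(R_A + R_B).
With f = 0.3802, R_B = R_A · f/(1−f) = 18.2 × 0.6134 = 11.16 Ω.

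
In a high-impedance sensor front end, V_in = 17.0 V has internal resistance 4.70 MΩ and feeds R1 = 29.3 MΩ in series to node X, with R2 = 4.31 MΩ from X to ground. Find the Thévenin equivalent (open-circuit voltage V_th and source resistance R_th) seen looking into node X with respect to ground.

R1' = 4.70 + 29.3 = 34.00 MΩ (source resistance + R1).
Open-circuit (no load on X): V_th = V_in · R2/(R1' + R2) = 17.0 × 4.31/(34.00 + 4.31) = 1.913 V.
Zeroing V_in shorts the top of R1' to ground, so R_th = R1' ‖ R2 = 3.825 MΩ.

V_th ≈ 1.91 V, R_th ≈ 3.83 MΩ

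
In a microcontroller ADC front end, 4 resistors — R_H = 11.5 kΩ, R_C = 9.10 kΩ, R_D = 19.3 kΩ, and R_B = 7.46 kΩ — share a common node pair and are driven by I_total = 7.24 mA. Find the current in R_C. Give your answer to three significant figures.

Conductances: ΣG = 1/11.5 + 1/9.10 + 1/19.3 + 1/7.46 = 0.3827 (1/kΩ).
Current divider: I(R_C) = I_total · G_k/ΣG = 7.24 × (0.1099/0.3827) = 7.24 × 0.2871 = 2.079 mA.

I ≈ 2.08 mA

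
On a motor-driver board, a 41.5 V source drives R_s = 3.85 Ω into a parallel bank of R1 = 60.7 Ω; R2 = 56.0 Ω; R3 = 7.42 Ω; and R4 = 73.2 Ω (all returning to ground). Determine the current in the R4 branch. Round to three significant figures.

I ≈ 0.333 A

Parallel bank: R_p = 1/(1/60.7 + 1/56.0 + 1/7.42 + 1/73.2) = 5.472 Ω.
V_A by voltage divider: V_A = 41.5 × 5.472/(3.85 + 5.472) = 24.36 V.
Branch current I = V_A/R4 = 24.36/73.2 = 0.3328 A.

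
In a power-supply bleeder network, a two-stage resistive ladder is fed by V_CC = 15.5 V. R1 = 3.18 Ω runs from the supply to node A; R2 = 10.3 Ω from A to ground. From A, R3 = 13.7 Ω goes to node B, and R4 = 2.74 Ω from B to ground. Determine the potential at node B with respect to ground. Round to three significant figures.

Node A sees R2 in parallel with the series input of stage 2, R3 + R4 = 16.44 Ω.
R2 ‖ (R3+R4) = 6.333 Ω.
First divider: V_A = V_CC · 6.333/(3.18 + 6.333) = 10.32 V.
V_B = V_A × 0.1667 = 1.720 V.

V_B ≈ 1.72 V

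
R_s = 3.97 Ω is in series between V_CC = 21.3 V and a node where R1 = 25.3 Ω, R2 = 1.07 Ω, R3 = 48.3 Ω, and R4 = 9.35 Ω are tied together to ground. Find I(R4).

Parallel bank: R_p = 1/(1/25.3 + 1/1.07 + 1/48.3 + 1/9.35) = 0.9076 Ω.
Node voltage V_A = V_CC · R_p/(R_s + R_p) = 21.3 × 0.1861 = 3.964 V.
I(R4) = V_A / R4 = 3.964/9.35 = 0.4239 A.

I ≈ 0.424 A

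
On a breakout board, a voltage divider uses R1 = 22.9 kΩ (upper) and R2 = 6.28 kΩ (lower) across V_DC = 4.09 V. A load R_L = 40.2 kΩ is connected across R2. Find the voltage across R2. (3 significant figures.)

R2 ‖ R_L = (6.28 × 40.2)/(6.28 + 40.2) = 5.431 kΩ.
Now apply the divider: V_out = 4.09 × 0.1917 = 0.7841 V.
(Unloaded it would be 0.880 V; the load pulls it down.)

V_out ≈ 0.784 V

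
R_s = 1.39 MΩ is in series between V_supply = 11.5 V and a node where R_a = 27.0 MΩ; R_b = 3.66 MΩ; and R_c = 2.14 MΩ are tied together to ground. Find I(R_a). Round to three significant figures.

I ≈ 0.205 µA

Equivalent of the parallel group: R_p = 1.286 MΩ.
Node voltage V_A = V_supply · R_p/(R_s + R_p) = 11.5 × 0.4806 = 5.527 V.
Branch current I = V_A/R_a = 5.527/27.0 = 0.2047 µA.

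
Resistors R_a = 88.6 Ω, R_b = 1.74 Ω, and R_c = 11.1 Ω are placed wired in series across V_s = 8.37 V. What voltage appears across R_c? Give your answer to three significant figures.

V ≈ 0.916 V

Total series resistance ΣR = 88.6 + 1.74 + 11.1 = 101.4 Ω.
Voltage divider: V = V_s · (11.10 / 101.4) = 8.37 × 0.1094 = 0.9159 V.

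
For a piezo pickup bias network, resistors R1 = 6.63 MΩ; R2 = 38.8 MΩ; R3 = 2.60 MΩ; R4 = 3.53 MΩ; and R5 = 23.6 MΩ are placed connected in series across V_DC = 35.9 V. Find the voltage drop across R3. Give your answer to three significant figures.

Total series resistance ΣR = 6.63 + 38.8 + 2.60 + 3.53 + 23.6 = 75.16 MΩ.
Voltage divider: V = V_DC · (2.600 / 75.16) = 35.9 × 0.03459 = 1.242 V.

V ≈ 1.24 V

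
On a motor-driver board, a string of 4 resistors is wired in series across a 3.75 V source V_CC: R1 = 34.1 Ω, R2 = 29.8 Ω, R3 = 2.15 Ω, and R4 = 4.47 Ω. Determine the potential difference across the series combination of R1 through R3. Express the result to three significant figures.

ΣR = 34.1 + 29.8 + 2.15 + 4.47 = 70.52 Ω.
R_{R1..R3} = 34.1 + 29.8 + 2.15 = 66.05 Ω.
Voltage divider: V = V_CC · (66.05 / 70.52) = 3.75 × 0.9366 = 3.512 V.

V ≈ 3.51 V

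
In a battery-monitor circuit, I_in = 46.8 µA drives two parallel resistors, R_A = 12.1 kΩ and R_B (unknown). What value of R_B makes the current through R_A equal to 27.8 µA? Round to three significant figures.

In a two-way split, I_A/I_in = R_B/(R_A + R_B).
With f = 0.5940, R_B = R_A · f/(1−f) = 12.1 × 1.463 = 17.70 kΩ.

R_B ≈ 17.7 kΩ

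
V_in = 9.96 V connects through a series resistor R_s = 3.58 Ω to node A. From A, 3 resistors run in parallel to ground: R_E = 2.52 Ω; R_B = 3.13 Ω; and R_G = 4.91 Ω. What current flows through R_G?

I ≈ 0.472 A

Combine the parallel branches: R_p = (1/2.52 + 1/3.13 + 1/4.91)⁻¹ = 1.087 Ω.
V_A by voltage divider: V_A = 9.96 × 1.087/(3.58 + 1.087) = 2.320 V.
I(R_G) = V_A / R_G = 2.320/4.91 = 0.4725 A.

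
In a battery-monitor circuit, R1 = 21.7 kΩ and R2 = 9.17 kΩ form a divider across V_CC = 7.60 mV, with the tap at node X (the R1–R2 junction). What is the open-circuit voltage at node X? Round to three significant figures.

V_th is the unloaded tap voltage: V_CC · R2/(R1+R2) = 7.60 × 0.2971 = 2.258 mV.

V_th ≈ 2.26 mV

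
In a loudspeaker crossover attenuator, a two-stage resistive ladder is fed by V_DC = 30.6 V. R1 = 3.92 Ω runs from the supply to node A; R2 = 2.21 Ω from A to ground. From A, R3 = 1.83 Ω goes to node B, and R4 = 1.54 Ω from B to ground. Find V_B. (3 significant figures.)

V_B ≈ 3.55 V

Looking into the second stage from A: R3 + R4 = 3.370 Ω appears in parallel with R2.
R2 ‖ (R3+R4) = 1.335 Ω.
First divider: V_A = V_DC · 1.335/(3.92 + 1.335) = 7.772 V.
V_B = V_A × 0.4570 = 3.552 V.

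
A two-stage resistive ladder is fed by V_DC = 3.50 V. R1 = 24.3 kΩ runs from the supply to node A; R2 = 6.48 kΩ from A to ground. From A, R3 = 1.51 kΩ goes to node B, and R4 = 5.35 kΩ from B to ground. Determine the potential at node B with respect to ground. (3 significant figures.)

V_B ≈ 0.329 V

Looking into the second stage from A: R3 + R4 = 6.860 kΩ appears in parallel with R2.
R2 ‖ (R3+R4) = 3.332 kΩ.
So V_A = 3.50 × 0.1206 = 0.4221 V.
V_B = V_A × 0.7799 = 0.3292 V.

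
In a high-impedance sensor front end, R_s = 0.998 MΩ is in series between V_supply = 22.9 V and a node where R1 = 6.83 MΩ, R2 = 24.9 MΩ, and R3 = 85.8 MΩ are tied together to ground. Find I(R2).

Combine the parallel branches: R_p = (1/6.83 + 1/24.9 + 1/85.8)⁻¹ = 5.045 MΩ.
V_A = 22.9 × 5.045/6.043 = 19.12 V.
Branch current I = V_A/R2 = 19.12/24.9 = 0.7678 µA.
(Check via current divider: I_total = 3.790 µA; share G_k/ΣG = 0.2026 → same result.)

I ≈ 0.768 µA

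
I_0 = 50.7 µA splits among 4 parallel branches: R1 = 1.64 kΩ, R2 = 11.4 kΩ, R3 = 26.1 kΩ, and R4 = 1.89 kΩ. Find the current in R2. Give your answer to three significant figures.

Total conductance ΣG = 1/1.64 + 1/11.4 + 1/26.1 + 1/1.89 = 1.265 (units of 1/kΩ).
Current divider: I(R2) = I_0 · G_k/ΣG = 50.7 × (0.08772/1.265) = 50.7 × 0.06935 = 3.516 µA.

I ≈ 3.52 µA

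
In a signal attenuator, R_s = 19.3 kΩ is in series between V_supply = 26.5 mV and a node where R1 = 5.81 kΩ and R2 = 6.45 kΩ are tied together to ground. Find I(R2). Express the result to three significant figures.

Combine the parallel branches: R_p = (1/5.81 + 1/6.45)⁻¹ = 3.057 kΩ.
Node voltage V_A = V_supply · R_p/(R_s + R_p) = 26.5 × 0.1367 = 3.623 mV.
I(R2) = V_A / R2 = 3.623/6.45 = 0.5617 µA.

I ≈ 0.562 µA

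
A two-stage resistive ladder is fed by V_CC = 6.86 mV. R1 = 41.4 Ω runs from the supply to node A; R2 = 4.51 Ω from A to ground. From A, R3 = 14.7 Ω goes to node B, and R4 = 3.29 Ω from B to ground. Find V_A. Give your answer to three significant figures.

The second stage (R3 + R4 = 17.99 Ω) loads node A in parallel with R2.
R2 ‖ (R3+R4) = 3.606 Ω.
So V_A = 6.86 × 0.08012 = 0.5496 mV.

V_A ≈ 0.550 mV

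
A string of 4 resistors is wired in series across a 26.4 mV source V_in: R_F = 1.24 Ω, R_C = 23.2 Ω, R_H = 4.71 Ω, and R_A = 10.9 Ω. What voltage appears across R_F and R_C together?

V ≈ 16.1 mV

Series total: ΣR = 1.24 + 23.2 + 4.71 + 10.9 = 40.05 Ω.
R_{R_F..R_C} = 1.24 + 23.2 = 24.44 Ω.
V = V_in · R/ΣR = 26.4 × 0.6102 = 16.11 mV.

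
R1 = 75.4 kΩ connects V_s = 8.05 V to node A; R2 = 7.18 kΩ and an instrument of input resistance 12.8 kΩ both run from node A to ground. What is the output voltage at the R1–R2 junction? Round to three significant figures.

First combine the lower leg with the load: R2 ‖ R_L = 4.600 kΩ.
Then V_out = V_s · R2'/(R1 + R2') = 8.05 × 4.600/80.00 = 0.4629 V.

V_out ≈ 0.463 V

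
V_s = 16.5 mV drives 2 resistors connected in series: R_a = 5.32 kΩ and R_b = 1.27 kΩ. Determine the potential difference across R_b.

Total series resistance ΣR = 5.32 + 1.27 = 6.590 kΩ.
V = V_s · R/ΣR = 16.5 × 0.1927 = 3.180 mV.

V ≈ 3.18 mV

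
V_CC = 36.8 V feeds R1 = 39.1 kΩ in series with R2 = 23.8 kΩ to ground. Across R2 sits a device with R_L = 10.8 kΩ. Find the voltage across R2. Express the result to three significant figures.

V_out ≈ 5.88 V

The load sits in parallel with R2, giving an effective lower resistance R2' = R2·R_L/(R2+R_L) = 7.429 kΩ.
Voltage divider with the loaded lower leg: V_out = 36.8 × 7.429/(39.1 + 7.429) = 36.8 × 0.1597 = 5.876 V.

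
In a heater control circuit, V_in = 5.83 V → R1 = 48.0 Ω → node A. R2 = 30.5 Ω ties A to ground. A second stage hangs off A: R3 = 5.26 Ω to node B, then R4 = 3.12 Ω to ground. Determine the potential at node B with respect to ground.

Node A sees R2 in parallel with the series input of stage 2, R3 + R4 = 8.380 Ω.
Effective lower resistance at A: R2 ‖ 8.380 = 6.574 Ω.
So V_A = 5.83 × 0.1205 = 0.7023 V.
Stage 2 is unloaded, so V_B = V_A · R4/(R3+R4) = 0.7023 × 3.12/8.380 = 0.2615 V.

V_B ≈ 0.261 V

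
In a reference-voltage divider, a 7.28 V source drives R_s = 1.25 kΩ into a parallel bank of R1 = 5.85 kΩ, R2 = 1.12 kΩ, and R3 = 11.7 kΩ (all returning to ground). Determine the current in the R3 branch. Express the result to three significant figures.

Combine the parallel branches: R_p = (1/5.85 + 1/1.12 + 1/11.7)⁻¹ = 0.8701 kΩ.
V_A by voltage divider: V_A = 7.28 × 0.8701/(1.25 + 0.8701) = 2.988 V.
Branch current I = V_A/R3 = 2.988/11.7 = 0.2554 mA.

I ≈ 0.255 mA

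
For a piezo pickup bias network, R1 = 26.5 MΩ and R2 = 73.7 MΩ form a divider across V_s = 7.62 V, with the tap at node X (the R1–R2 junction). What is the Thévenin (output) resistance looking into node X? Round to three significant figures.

R_th ≈ 19.5 MΩ

With V_s suppressed (replaced by a short), R_th = R1 ‖ R2 = (26.50 × 73.7)/(26.50 + 73.7) = 19.49 MΩ.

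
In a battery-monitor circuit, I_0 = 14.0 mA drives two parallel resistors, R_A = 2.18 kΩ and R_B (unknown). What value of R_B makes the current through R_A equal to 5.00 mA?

R_B ≈ 1.21 kΩ

The fraction through R_A equals R_B/(R_A+R_B).
With f = 0.3571, R_B = R_A · f/(1−f) = 2.18 × 0.5556 = 1.211 kΩ.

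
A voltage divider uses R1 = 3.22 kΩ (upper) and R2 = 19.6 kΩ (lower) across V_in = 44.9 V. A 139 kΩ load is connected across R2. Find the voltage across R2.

V_out ≈ 37.8 V

The load sits in parallel with R2, giving an effective lower resistance R2' = R2·R_L/(R2+R_L) = 17.18 kΩ.
Then V_out = V_in · R2'/(R1 + R2') = 44.9 × 17.18/20.40 = 37.81 V.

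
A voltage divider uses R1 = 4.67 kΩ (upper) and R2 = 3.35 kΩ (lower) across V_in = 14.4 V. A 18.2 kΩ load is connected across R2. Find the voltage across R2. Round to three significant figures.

The load sits in parallel with R2, giving an effective lower resistance R2' = R2·R_L/(R2+R_L) = 2.829 kΩ.
Then V_out = V_in · R2'/(R1 + R2') = 14.4 × 2.829/7.499 = 5.433 V.
(Unloaded it would be 6.01 V; the load pulls it down.)

V_out ≈ 5.43 V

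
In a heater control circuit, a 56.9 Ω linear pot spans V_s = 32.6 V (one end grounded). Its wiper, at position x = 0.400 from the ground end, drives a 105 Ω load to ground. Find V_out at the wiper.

V_out ≈ 11.5 V

Lower segment x·R_p = 22.76 Ω; upper segment (1−x)·R_p = 34.14 Ω.
R_L loads the lower segment: effective lower R = 18.71 Ω.
V_out = 32.6 × 18.71/(34.14 + 18.71) = 11.54 V.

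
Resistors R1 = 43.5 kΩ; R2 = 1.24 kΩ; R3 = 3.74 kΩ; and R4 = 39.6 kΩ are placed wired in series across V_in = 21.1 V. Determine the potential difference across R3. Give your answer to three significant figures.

V ≈ 0.896 V

Series total: ΣR = 43.5 + 1.24 + 3.74 + 39.6 = 88.08 kΩ.
Voltage divider: V = V_in · (3.740 / 88.08) = 21.1 × 0.04246 = 0.8959 V.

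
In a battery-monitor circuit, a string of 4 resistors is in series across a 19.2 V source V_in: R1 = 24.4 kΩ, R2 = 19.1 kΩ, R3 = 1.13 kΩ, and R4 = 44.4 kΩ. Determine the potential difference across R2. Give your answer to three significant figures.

Series total: ΣR = 24.4 + 19.1 + 1.13 + 44.4 = 89.03 kΩ.
V = V_in · R/ΣR = 19.2 × 0.2145 = 4.119 V.

V ≈ 4.12 V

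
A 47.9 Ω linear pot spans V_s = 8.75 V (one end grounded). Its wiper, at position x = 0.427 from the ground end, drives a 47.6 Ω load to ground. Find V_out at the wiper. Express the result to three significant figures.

V_out ≈ 3.00 V

Split the track: R_lower = x·R_p = 20.45 Ω, R_upper = (1−x)·R_p = 27.45 Ω.
Lower segment in parallel with the load: 20.45 ‖ 47.6 = 14.31 Ω.
Then V_out = V_s · 14.31/(27.45 + 14.31) = 2.998 V.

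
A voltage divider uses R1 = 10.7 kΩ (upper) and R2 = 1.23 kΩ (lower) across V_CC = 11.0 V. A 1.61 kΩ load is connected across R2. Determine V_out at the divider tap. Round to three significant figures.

First combine the lower leg with the load: R2 ‖ R_L = 0.6973 kΩ.
Then V_out = V_CC · R2'/(R1 + R2') = 11.0 × 0.6973/11.40 = 0.6730 V.
(Unloaded it would be 1.13 V; the load pulls it down.)

V_out ≈ 0.673 V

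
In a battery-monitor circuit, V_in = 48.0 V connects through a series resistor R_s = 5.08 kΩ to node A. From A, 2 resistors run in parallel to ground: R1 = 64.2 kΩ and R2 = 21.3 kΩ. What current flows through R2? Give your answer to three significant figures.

Parallel bank: R_p = 1/(1/64.2 + 1/21.3) = 15.99 kΩ.
V_A = 48.0 × 15.99/21.07 = 36.43 V.
I(R2) = V_A / R2 = 36.43/21.3 = 1.710 mA.

I ≈ 1.71 mA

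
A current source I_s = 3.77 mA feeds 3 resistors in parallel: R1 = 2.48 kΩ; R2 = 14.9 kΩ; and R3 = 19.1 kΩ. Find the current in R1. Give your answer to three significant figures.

Total conductance ΣG = 1/2.48 + 1/14.9 + 1/19.1 = 0.5227 (units of 1/kΩ).
R1 takes the fraction G_k/ΣG = 0.4032/0.5227 = 0.7714, so I = 3.77 × 0.7714 = 2.908 mA.

I ≈ 2.91 mA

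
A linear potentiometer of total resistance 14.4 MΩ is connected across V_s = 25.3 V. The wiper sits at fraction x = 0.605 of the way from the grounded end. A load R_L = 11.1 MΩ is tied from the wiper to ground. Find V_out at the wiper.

Split the track: R_lower = x·R_p = 8.712 MΩ, R_upper = (1−x)·R_p = 5.688 MΩ.
Lower segment in parallel with the load: 8.712 ‖ 11.1 = 4.881 MΩ.
V_out = 25.3 × 4.881/(5.688 + 4.881) = 11.68 V.
(Unloaded: V_out = x·V_s = 15.3 V.)

V_out ≈ 11.7 V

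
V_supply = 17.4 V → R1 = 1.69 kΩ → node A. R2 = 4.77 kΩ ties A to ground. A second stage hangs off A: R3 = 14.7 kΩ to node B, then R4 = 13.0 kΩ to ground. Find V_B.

Looking into the second stage from A: R3 + R4 = 27.70 kΩ appears in parallel with R2.
Effective lower resistance at A: R2 ‖ 27.70 = 4.069 kΩ.
So V_A = 17.4 × 0.7066 = 12.29 V.
Then the unloaded second divider: V_B = V_A × R4/(R3+R4) = 12.29 × 0.4693 = 5.770 V.

V_B ≈ 5.77 V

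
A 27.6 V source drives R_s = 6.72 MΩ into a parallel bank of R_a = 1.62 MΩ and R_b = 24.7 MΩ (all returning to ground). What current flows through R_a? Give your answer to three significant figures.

I ≈ 3.14 µA

Equivalent of the parallel group: R_p = 1.520 MΩ.
V_A = 27.6 × 1.520/8.240 = 5.092 V.
I(R_a) = V_A / R_a = 5.092/1.62 = 3.143 µA.
(Equivalently: I_total = 3.349 µA, then current-divider fraction G_k/ΣG = 0.9384.)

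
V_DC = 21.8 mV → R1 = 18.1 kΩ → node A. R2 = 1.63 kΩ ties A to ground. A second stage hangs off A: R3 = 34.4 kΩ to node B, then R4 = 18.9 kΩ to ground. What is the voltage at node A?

Node A sees R2 in parallel with the series input of stage 2, R3 + R4 = 53.30 kΩ.
R2 ‖ (R3+R4) = 1.582 kΩ.
First divider: V_A = V_DC · 1.582/(18.1 + 1.582) = 1.752 mV.

V_A ≈ 1.75 mV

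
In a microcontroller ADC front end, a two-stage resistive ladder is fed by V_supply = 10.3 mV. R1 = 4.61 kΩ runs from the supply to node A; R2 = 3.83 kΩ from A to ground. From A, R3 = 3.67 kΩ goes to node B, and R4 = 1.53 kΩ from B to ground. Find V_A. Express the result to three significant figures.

Looking into the second stage from A: R3 + R4 = 5.200 kΩ appears in parallel with R2.
Effective lower resistance at A: R2 ‖ 5.200 = 2.206 kΩ.
So V_A = 10.3 × 0.3236 = 3.333 mV.

V_A ≈ 3.33 mV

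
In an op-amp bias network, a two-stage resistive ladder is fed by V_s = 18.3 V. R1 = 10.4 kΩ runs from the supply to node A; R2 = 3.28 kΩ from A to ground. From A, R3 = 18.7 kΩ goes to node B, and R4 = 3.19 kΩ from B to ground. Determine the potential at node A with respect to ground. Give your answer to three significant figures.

The second stage (R3 + R4 = 21.89 kΩ) loads node A in parallel with R2.
R2 ‖ (R3+R4) = 2.853 kΩ.
So V_A = 18.3 × 0.2152 = 3.939 V.

V_A ≈ 3.94 V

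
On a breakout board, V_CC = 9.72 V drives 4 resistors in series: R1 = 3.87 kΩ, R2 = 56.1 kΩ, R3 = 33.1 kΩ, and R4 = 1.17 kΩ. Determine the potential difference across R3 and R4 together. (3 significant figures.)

Series total: ΣR = 3.87 + 56.1 + 33.1 + 1.17 = 94.24 kΩ.
R_{R3..R4} = 33.1 + 1.17 = 34.27 kΩ.
V = V_CC · R/ΣR = 9.72 × 0.3636 = 3.535 V.

V ≈ 3.53 V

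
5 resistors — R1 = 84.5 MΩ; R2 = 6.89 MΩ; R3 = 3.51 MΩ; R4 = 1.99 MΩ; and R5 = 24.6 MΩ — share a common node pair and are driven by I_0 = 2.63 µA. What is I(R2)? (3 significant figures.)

Total conductance ΣG = 1/84.5 + 1/6.89 + 1/3.51 + 1/1.99 + 1/24.6 = 0.9850 (units of 1/MΩ).
By the current-divider rule, I = I_0 · G_k/ΣG = 2.63 × 0.1473 = 0.3875 µA.

I ≈ 0.388 µA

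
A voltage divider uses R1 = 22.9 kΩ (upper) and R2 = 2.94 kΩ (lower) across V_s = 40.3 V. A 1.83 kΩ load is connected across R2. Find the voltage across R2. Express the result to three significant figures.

R2 ‖ R_L = (2.94 × 1.83)/(2.94 + 1.83) = 1.128 kΩ.
Voltage divider with the loaded lower leg: V_out = 40.3 × 1.128/(22.9 + 1.128) = 40.3 × 0.04694 = 1.892 V.

V_out ≈ 1.89 V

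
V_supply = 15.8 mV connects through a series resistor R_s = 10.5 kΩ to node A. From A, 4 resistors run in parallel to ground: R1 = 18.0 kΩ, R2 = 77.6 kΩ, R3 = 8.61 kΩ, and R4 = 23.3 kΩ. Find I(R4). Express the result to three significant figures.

I ≈ 0.200 µA

Parallel bank: R_p = 1/(1/18.0 + 1/77.6 + 1/8.61 + 1/23.3) = 4.396 kΩ.
V_A = 15.8 × 4.396/14.90 = 4.662 mV.
I(R4) = V_A / R4 = 4.662/23.3 = 0.2001 µA.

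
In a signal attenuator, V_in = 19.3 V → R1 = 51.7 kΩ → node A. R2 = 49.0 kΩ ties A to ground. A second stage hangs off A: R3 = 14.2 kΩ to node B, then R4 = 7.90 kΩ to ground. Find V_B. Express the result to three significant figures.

The second stage (R3 + R4 = 22.10 kΩ) loads node A in parallel with R2.
Effective lower resistance at A: R2 ‖ 22.10 = 15.23 kΩ.
First divider: V_A = V_in · 15.23/(51.7 + 15.23) = 4.392 V.
Stage 2 is unloaded, so V_B = V_A · R4/(R3+R4) = 4.392 × 7.90/22.10 = 1.570 V.

V_B ≈ 1.57 V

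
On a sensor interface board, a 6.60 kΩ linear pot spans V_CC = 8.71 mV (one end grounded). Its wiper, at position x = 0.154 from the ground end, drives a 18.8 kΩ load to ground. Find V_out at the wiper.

V_out ≈ 1.28 mV

The pot divides into 5.584 kΩ above the wiper and 1.016 kΩ below.
(x·R_p) ‖ R_L = 0.9643 kΩ.
Loaded-divider output: V_out = 8.71 × 0.1473 = 1.283 mV.
(Unloaded: V_out = x·V_CC = 1.34 mV.)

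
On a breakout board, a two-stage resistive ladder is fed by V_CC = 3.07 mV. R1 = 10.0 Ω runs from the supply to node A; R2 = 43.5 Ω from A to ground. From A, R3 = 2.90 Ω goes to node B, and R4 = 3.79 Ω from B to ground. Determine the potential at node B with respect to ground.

The second stage (R3 + R4 = 6.690 Ω) loads node A in parallel with R2.
R2 ‖ (R3+R4) = 5.798 Ω.
First divider: V_A = V_CC · 5.798/(10.0 + 5.798) = 1.127 mV.
V_B = V_A × 0.5665 = 0.6383 mV.

V_B ≈ 0.638 mV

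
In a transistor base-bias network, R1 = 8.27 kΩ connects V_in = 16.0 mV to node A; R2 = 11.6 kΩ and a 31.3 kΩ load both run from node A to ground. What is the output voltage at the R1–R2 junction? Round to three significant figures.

V_out ≈ 8.09 mV

R2 ‖ R_L = (11.6 × 31.3)/(11.6 + 31.3) = 8.463 kΩ.
Voltage divider with the loaded lower leg: V_out = 16.0 × 8.463/(8.27 + 8.463) = 16.0 × 0.5058 = 8.092 mV.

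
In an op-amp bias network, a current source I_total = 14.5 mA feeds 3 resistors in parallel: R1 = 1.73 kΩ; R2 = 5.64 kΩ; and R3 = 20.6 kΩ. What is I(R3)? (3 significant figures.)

I ≈ 0.876 mA

Conductances: ΣG = 1/1.73 + 1/5.64 + 1/20.6 = 0.8039 (1/kΩ).
R3 takes the fraction G_k/ΣG = 0.04854/0.8039 = 0.06039, so I = 14.5 × 0.06039 = 0.8756 mA.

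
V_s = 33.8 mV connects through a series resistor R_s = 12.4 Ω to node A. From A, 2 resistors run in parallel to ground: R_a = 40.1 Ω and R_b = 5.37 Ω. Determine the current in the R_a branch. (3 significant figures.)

Combine the parallel branches: R_p = (1/40.1 + 1/5.37)⁻¹ = 4.736 Ω.
V_A = 33.8 × 4.736/17.14 = 9.341 mV.
Branch current I = V_A/R_a = 9.341/40.1 = 0.2329 mA.

I ≈ 0.233 mA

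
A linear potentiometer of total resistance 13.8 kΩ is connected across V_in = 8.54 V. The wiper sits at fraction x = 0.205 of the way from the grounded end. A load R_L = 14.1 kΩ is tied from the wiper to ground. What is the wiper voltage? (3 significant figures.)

V_out ≈ 1.51 V

Split the track: R_lower = x·R_p = 2.829 kΩ, R_upper = (1−x)·R_p = 10.97 kΩ.
Lower segment in parallel with the load: 2.829 ‖ 14.1 = 2.356 kΩ.
V_out = 8.54 × 2.356/(10.97 + 2.356) = 1.510 V.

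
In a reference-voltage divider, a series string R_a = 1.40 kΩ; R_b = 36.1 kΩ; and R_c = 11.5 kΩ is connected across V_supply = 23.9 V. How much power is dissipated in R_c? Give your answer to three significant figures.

ΣR = 49.00 kΩ → I = 23.9/49.00 = 0.4878 mA.
P(R_c) = I²·R_c = (0.4878)² × 11.5 = 2.736 mW.

P ≈ 2.74 mW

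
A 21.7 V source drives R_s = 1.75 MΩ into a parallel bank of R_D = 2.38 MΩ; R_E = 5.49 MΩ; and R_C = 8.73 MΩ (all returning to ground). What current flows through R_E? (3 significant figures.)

Equivalent of the parallel group: R_p = 1.395 MΩ.
V_A = 21.7 × 1.395/3.145 = 9.625 V.
I(R_E) = V_A / R_E = 9.625/5.49 = 1.753 µA.

I ≈ 1.75 µA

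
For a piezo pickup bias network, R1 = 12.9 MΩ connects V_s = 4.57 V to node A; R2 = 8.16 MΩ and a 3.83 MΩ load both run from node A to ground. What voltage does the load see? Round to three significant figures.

V_out ≈ 0.768 V

R2 ‖ R_L = (8.16 × 3.83)/(8.16 + 3.83) = 2.607 MΩ.
Voltage divider with the loaded lower leg: V_out = 4.57 × 2.607/(12.9 + 2.607) = 4.57 × 0.1681 = 0.7682 V.
(Unloaded it would be 1.77 V; the load pulls it down.)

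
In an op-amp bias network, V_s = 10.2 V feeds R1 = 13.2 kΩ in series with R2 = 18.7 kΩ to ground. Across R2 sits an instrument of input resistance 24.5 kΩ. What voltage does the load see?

The load sits in parallel with R2, giving an effective lower resistance R2' = R2·R_L/(R2+R_L) = 10.61 kΩ.
Voltage divider with the loaded lower leg: V_out = 10.2 × 10.61/(13.2 + 10.61) = 10.2 × 0.4455 = 4.544 V.

V_out ≈ 4.54 V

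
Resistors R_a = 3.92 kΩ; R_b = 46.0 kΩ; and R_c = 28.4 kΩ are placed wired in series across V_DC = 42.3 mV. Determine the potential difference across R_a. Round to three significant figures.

ΣR = 3.92 + 46.0 + 28.4 = 78.32 kΩ.
Voltage divider: V = V_DC · (3.920 / 78.32) = 42.3 × 0.05005 = 2.117 mV.

V ≈ 2.12 mV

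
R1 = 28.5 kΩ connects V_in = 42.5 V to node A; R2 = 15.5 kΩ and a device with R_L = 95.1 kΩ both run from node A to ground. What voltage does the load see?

The load sits in parallel with R2, giving an effective lower resistance R2' = R2·R_L/(R2+R_L) = 13.33 kΩ.
Now apply the divider: V_out = 42.5 × 0.3186 = 13.54 V.

V_out ≈ 13.5 V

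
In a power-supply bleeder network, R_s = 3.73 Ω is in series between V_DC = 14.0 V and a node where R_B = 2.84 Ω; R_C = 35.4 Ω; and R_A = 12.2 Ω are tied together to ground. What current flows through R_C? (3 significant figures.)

Combine the parallel branches: R_p = (1/2.84 + 1/35.4 + 1/12.2)⁻¹ = 2.163 Ω.
Node voltage V_A = V_DC · R_p/(R_s + R_p) = 14.0 × 0.3670 = 5.139 V.
I(R_C) = V_A / R_C = 5.139/35.4 = 0.1452 A.

I ≈ 0.145 A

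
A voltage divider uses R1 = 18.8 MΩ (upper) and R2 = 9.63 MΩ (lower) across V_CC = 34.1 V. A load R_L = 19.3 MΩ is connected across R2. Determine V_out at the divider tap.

V_out ≈ 8.68 V

R2 ‖ R_L = (9.63 × 19.3)/(9.63 + 19.3) = 6.424 MΩ.
Then V_out = V_CC · R2'/(R1 + R2') = 34.1 × 6.424/25.22 = 8.685 V.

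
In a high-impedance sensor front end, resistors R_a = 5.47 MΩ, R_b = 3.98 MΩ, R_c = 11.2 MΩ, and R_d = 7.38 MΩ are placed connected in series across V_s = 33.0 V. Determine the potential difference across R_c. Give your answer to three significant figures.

V ≈ 13.2 V

ΣR = 5.47 + 3.98 + 11.2 + 7.38 = 28.03 MΩ.
By the voltage-divider rule, V = 33.0 × 11.20/28.03 = 13.19 V.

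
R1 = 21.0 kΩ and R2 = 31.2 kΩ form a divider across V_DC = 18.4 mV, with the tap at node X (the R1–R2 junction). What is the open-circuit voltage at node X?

V_th ≈ 11.0 mV

V_th is the unloaded tap voltage: V_DC · R2/(R1+R2) = 18.4 × 0.5977 = 11.00 mV.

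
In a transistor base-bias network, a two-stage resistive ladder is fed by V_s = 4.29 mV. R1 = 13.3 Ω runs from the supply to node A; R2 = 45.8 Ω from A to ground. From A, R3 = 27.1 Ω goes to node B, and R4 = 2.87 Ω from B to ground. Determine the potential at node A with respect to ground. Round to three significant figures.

Looking into the second stage from A: R3 + R4 = 29.97 Ω appears in parallel with R2.
Effective lower resistance at A: R2 ‖ 29.97 = 18.12 Ω.
V_A = 4.29 × 18.12/(13.3 + 18.12) = 2.474 mV.

V_A ≈ 2.47 mV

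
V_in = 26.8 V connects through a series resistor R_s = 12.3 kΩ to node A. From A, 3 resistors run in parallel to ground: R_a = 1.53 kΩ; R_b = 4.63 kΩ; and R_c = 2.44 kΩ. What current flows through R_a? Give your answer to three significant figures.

I ≈ 1.05 mA

Equivalent of the parallel group: R_p = 0.7816 kΩ.
V_A by voltage divider: V_A = 26.8 × 0.7816/(12.3 + 0.7816) = 1.601 V.
I(R_a) = V_A / R_a = 1.601/1.53 = 1.047 mA.
(Check via current divider: I_total = 2.049 mA; share G_k/ΣG = 0.5109 → same result.)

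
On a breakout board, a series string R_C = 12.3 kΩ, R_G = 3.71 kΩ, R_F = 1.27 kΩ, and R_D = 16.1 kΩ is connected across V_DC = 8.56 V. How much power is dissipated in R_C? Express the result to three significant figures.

ΣR = 33.38 kΩ → I = 8.56/33.38 = 0.2564 mA.
V(R_C) = I·R = 3.154 V; P = V·I = 3.154 × 0.2564 = 0.8089 mW.

P ≈ 0.809 mW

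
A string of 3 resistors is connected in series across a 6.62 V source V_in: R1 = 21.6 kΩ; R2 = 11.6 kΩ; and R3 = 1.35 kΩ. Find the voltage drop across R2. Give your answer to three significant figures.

V ≈ 2.22 V

Total series resistance ΣR = 21.6 + 11.6 + 1.35 = 34.55 kΩ.
By the voltage-divider rule, V = 6.62 × 11.60/34.55 = 2.223 V.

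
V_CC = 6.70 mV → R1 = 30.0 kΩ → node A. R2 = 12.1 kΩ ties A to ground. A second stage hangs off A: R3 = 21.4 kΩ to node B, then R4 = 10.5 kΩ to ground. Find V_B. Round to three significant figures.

V_B ≈ 0.499 mV

The second stage (R3 + R4 = 31.90 kΩ) loads node A in parallel with R2.
Effective lower resistance at A: R2 ‖ 31.90 = 8.773 kΩ.
First divider: V_A = V_CC · 8.773/(30.0 + 8.773) = 1.516 mV.
Stage 2 is unloaded, so V_B = V_A · R4/(R3+R4) = 1.516 × 10.5/31.90 = 0.4990 mV.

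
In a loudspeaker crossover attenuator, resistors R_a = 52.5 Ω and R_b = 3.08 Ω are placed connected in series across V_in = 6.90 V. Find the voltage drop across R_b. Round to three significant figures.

V ≈ 0.382 V

Series total: ΣR = 52.5 + 3.08 = 55.58 Ω.
Voltage divider: V = V_in · (3.080 / 55.58) = 6.90 × 0.05542 = 0.3824 V.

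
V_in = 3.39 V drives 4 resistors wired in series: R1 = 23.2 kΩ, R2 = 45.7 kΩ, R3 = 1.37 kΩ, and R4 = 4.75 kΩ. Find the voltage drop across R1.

Total series resistance ΣR = 23.2 + 45.7 + 1.37 + 4.75 = 75.02 kΩ.
Voltage divider: V = V_in · (23.20 / 75.02) = 3.39 × 0.3093 = 1.048 V.

V ≈ 1.05 V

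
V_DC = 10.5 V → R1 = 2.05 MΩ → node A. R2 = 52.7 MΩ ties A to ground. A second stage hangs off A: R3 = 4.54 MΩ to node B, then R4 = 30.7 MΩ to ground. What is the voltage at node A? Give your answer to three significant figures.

V_A ≈ 9.57 V

The second stage (R3 + R4 = 35.24 MΩ) loads node A in parallel with R2.
R2 ‖ (R3+R4) = 21.12 MΩ.
First divider: V_A = V_DC · 21.12/(2.05 + 21.12) = 9.571 V.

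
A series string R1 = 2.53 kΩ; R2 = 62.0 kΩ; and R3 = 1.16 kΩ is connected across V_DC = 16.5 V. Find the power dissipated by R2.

P ≈ 3.91 mW

The common current is I = 16.5/65.69 = 0.2512 mA.
P = I²R = 0.06309 × 62.0 = 3.912 mW.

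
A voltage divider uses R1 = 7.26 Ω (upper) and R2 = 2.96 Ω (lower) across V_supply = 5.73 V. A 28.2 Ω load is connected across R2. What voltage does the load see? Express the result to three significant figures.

V_out ≈ 1.54 V

The load sits in parallel with R2, giving an effective lower resistance R2' = R2·R_L/(R2+R_L) = 2.679 Ω.
Now apply the divider: V_out = 5.73 × 0.2695 = 1.544 V.
(Unloaded it would be 1.66 V; the load pulls it down.)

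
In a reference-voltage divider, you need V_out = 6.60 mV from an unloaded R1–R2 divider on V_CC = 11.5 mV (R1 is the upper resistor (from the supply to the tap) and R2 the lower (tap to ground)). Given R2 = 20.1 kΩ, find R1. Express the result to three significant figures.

R1 ≈ 14.9 kΩ

Required fraction k = V_out/V_CC = 0.5739.
Rearranging, R1 = R2·(1−k)/k = 20.1 × 0.7424 = 14.92 kΩ.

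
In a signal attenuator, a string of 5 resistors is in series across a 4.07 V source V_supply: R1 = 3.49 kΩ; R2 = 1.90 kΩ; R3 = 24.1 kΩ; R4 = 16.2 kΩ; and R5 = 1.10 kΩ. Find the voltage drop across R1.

ΣR = 3.49 + 1.90 + 24.1 + 16.2 + 1.10 = 46.79 kΩ.
By the voltage-divider rule, V = 4.07 × 3.490/46.79 = 0.3036 V.

V ≈ 0.304 V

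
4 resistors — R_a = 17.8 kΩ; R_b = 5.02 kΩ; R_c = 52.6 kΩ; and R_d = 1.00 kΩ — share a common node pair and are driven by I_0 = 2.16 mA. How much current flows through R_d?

Total conductance ΣG = 1/17.8 + 1/5.02 + 1/52.6 + 1/1.00 = 1.274 (units of 1/kΩ).
R_d takes the fraction G_k/ΣG = 1.000/1.274 = 0.7847, so I = 2.16 × 0.7847 = 1.695 mA.

I ≈ 1.69 mA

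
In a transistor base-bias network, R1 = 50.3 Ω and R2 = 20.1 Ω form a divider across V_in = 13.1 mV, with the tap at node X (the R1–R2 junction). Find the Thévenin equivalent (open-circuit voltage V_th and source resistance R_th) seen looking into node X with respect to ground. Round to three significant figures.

Open-circuit (no load on X): V_th = V_in · R2/(R1 + R2) = 13.1 × 20.1/(50.30 + 20.1) = 3.740 mV.
With V_in suppressed (replaced by a short), R_th = R1 ‖ R2 = (50.30 × 20.1)/(50.30 + 20.1) = 14.36 Ω.

V_th ≈ 3.74 mV, R_th ≈ 14.4 Ω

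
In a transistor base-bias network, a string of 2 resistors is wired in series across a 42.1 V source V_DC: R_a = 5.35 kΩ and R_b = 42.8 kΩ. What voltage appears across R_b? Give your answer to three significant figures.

ΣR = 5.35 + 42.8 = 48.15 kΩ.
V = V_DC · R/ΣR = 42.1 × 0.8889 = 37.42 V.

V ≈ 37.4 V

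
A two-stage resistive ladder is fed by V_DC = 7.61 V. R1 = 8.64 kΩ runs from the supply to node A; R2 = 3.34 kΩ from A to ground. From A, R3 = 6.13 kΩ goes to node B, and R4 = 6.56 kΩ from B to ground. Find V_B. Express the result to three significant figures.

V_B ≈ 0.922 V

Node A sees R2 in parallel with the series input of stage 2, R3 + R4 = 12.69 kΩ.
R2 ‖ (R3+R4) = 2.644 kΩ.
First divider: V_A = V_DC · 2.644/(8.64 + 2.644) = 1.783 V.
Then the unloaded second divider: V_B = V_A × R4/(R3+R4) = 1.783 × 0.5169 = 0.9218 V.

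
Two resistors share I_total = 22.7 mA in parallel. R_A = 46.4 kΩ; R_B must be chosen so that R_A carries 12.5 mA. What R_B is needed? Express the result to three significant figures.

R_B ≈ 56.9 kΩ

Two-branch current divider: I_A = I_total · R_B/(R_A + R_B).
With f = 0.5507, R_B = R_A · f/(1−f) = 46.4 × 1.225 = 56.86 kΩ.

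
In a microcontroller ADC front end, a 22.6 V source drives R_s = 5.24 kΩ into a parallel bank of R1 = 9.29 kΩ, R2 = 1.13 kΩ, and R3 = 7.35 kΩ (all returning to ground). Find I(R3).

I ≈ 0.445 mA

Combine the parallel branches: R_p = (1/9.29 + 1/1.13 + 1/7.35)⁻¹ = 0.8860 kΩ.
V_A by voltage divider: V_A = 22.6 × 0.8860/(5.24 + 0.8860) = 3.269 V.
Branch current I = V_A/R3 = 3.269/7.35 = 0.4447 mA.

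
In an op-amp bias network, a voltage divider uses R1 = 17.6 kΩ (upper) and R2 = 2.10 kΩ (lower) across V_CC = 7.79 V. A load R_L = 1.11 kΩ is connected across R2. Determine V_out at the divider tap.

R2 ‖ R_L = (2.10 × 1.11)/(2.10 + 1.11) = 0.7262 kΩ.
Then V_out = V_CC · R2'/(R1 + R2') = 7.79 × 0.7262/18.33 = 0.3087 V.
(Unloaded it would be 0.830 V; the load pulls it down.)

V_out ≈ 0.309 V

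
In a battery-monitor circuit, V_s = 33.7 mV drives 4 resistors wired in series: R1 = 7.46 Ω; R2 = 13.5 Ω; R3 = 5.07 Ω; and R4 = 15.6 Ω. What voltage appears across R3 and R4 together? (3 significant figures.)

V ≈ 16.7 mV

ΣR = 7.46 + 13.5 + 5.07 + 15.6 = 41.63 Ω.
R_{R3..R4} = 5.07 + 15.6 = 20.67 Ω.
Voltage divider: V = V_s · (20.67 / 41.63) = 33.7 × 0.4965 = 16.73 mV.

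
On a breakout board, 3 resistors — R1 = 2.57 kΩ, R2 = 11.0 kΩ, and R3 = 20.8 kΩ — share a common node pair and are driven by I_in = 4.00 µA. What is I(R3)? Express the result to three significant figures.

Total conductance ΣG = 1/2.57 + 1/11.0 + 1/20.8 = 0.5281 (units of 1/kΩ).
R3 takes the fraction G_k/ΣG = 0.04808/0.5281 = 0.09104, so I = 4.00 × 0.09104 = 0.3642 µA.

I ≈ 0.364 µA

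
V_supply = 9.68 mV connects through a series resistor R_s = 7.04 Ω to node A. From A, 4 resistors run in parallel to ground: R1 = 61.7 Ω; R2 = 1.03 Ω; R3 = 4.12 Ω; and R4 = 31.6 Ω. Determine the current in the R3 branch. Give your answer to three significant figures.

I ≈ 0.238 mA

Equivalent of the parallel group: R_p = 0.7927 Ω.
V_A by voltage divider: V_A = 9.68 × 0.7927/(7.04 + 0.7927) = 0.9797 mV.
Branch current I = V_A/R3 = 0.9797/4.12 = 0.2378 mA.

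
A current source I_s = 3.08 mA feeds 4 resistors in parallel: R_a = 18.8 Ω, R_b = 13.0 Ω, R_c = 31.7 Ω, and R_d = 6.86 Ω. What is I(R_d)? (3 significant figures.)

I ≈ 1.46 mA

Total conductance ΣG = 1/18.8 + 1/13.0 + 1/31.7 + 1/6.86 = 0.3074 (units of 1/Ω).
Current divider: I(R_d) = I_s · G_k/ΣG = 3.08 × (0.1458/0.3074) = 3.08 × 0.4742 = 1.460 mA.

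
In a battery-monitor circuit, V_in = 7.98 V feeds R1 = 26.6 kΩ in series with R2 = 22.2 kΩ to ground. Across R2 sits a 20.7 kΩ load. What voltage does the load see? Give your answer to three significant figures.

The load sits in parallel with R2, giving an effective lower resistance R2' = R2·R_L/(R2+R_L) = 10.71 kΩ.
Voltage divider with the loaded lower leg: V_out = 7.98 × 10.71/(26.6 + 10.71) = 7.98 × 0.2871 = 2.291 V.

V_out ≈ 2.29 V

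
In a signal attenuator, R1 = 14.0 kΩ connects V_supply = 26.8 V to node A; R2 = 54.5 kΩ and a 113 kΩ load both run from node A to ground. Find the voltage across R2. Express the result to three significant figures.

First combine the lower leg with the load: R2 ‖ R_L = 36.77 kΩ.
Voltage divider with the loaded lower leg: V_out = 26.8 × 36.77/(14.0 + 36.77) = 26.8 × 0.7242 = 19.41 V.

V_out ≈ 19.4 V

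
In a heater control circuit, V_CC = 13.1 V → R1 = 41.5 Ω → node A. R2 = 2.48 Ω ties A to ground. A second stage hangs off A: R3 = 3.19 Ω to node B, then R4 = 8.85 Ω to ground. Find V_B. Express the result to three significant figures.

Looking into the second stage from A: R3 + R4 = 12.04 Ω appears in parallel with R2.
Effective lower resistance at A: R2 ‖ 12.04 = 2.056 Ω.
V_A = 13.1 × 2.056/(41.5 + 2.056) = 0.6185 V.
V_B = V_A × 0.7350 = 0.4546 V.

V_B ≈ 0.455 V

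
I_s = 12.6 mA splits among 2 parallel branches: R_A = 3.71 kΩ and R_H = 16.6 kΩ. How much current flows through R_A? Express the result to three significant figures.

For two parallel branches, I_k = I_s · (other R)/(sum of R).
So I = 12.6 × 16.6/20.31 = 10.30 mA.

I ≈ 10.3 mA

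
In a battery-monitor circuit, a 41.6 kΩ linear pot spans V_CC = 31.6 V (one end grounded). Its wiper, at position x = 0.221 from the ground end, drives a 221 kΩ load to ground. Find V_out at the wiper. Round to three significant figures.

Lower segment x·R_p = 9.194 kΩ; upper segment (1−x)·R_p = 32.41 kΩ.
Lower segment in parallel with the load: 9.194 ‖ 221 = 8.826 kΩ.
Then V_out = V_CC · 8.826/(32.41 + 8.826) = 6.764 V.

V_out ≈ 6.76 V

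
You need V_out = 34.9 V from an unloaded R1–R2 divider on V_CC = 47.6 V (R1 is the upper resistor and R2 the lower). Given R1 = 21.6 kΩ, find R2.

The divider ratio is R2/(R1+R2) = 34.9/47.6 = 0.7332.
So R2 = R1 · V_out/(V_CC − V_out) = 21.6 × 34.9/(47.6 − 34.9) = 21.6 × 2.748 = 59.36 kΩ.

R2 ≈ 59.4 kΩ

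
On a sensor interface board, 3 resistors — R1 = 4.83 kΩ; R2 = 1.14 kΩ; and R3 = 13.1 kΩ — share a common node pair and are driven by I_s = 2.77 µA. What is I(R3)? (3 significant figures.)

ΣG = 1/4.83 + 1/1.14 + 1/13.1 = 1.161.
By the current-divider rule, I = I_s · G_k/ΣG = 2.77 × 0.06577 = 0.1822 µA.

I ≈ 0.182 µA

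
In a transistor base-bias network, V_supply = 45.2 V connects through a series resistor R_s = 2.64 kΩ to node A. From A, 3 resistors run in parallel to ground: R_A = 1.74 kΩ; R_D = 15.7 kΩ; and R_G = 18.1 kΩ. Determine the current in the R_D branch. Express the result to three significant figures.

I ≈ 1.02 mA

Parallel bank: R_p = 1/(1/1.74 + 1/15.7 + 1/18.1) = 1.442 kΩ.
Node voltage V_A = V_supply · R_p/(R_s + R_p) = 45.2 × 0.3532 = 15.96 V.
Branch current I = V_A/R_D = 15.96/15.7 = 1.017 mA.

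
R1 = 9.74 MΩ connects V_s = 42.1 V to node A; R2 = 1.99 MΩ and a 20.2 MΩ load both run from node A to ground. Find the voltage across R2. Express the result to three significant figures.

First combine the lower leg with the load: R2 ‖ R_L = 1.812 MΩ.
Voltage divider with the loaded lower leg: V_out = 42.1 × 1.812/(9.74 + 1.812) = 42.1 × 0.1568 = 6.602 V.

V_out ≈ 6.60 V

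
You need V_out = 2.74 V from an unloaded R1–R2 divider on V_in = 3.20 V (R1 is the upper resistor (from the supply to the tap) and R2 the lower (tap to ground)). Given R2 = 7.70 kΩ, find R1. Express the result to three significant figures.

R1 ≈ 1.29 kΩ

Required fraction k = V_out/V_in = 0.8563.
Rearranging, R1 = R2·(1−k)/k = 7.70 × 0.1679 = 1.293 kΩ.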